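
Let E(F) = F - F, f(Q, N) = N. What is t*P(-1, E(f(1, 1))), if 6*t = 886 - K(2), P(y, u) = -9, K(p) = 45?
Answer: -2523/2 ≈ -1261.5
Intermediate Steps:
E(F) = 0
t = 841/6 (t = (886 - 1*45)/6 = (886 - 45)/6 = (1/6)*841 = 841/6 ≈ 140.17)
t*P(-1, E(f(1, 1))) = (841/6)*(-9) = -2523/2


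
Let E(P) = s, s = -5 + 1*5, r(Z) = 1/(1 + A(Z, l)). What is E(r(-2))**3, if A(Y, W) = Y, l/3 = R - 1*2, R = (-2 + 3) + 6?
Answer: 0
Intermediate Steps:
R = 7 (R = 1 + 6 = 7)
l = 15 (l = 3*(7 - 1*2) = 3*(7 - 2) = 3*5 = 15)
r(Z) = 1/(1 + Z)
s = 0 (s = -5 + 5 = 0)
E(P) = 0
E(r(-2))**3 = 0**3 = 0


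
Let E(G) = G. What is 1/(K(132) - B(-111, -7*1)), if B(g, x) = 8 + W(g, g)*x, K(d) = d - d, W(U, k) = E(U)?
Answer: -1/785 ≈ -0.0012739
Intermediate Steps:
W(U, k) = U
K(d) = 0
B(g, x) = 8 + g*x
1/(K(132) - B(-111, -7*1)) = 1/(0 - (8 - (-777))) = 1/(0 - (8 - 111*(-7))) = 1/(0 - (8 + 777)) = 1/(0 - 1*785) = 1/(0 - 785) = 1/(-785) = -1/785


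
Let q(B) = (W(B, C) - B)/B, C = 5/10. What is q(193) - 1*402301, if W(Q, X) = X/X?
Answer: -77644285/193 ≈ -4.0230e+5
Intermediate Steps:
C = ½ (C = 5*(⅒) = ½ ≈ 0.50000)
W(Q, X) = 1
q(B) = (1 - B)/B
q(193) - 1*402301 = (1 - 1*193)/193 - 1*402301 = (1 - 193)/193 - 402301 = (1/193)*(-192) - 402301 = -192/193 - 402301 = -77644285/193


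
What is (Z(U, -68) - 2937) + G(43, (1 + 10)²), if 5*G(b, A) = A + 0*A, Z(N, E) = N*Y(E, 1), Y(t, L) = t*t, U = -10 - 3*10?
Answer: -939364/5 ≈ -1.8787e+5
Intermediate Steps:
U = -40 (U = -10 - 30 = -40)
Y(t, L) = t²
Z(N, E) = N*E²
G(b, A) = A/5 (G(b, A) = (A + 0*A)/5 = (A + 0)/5 = A/5)
(Z(U, -68) - 2937) + G(43, (1 + 10)²) = (-40*(-68)² - 2937) + (1 + 10)²/5 = (-40*4624 - 2937) + (⅕)*11² = (-184960 - 2937) + (⅕)*121 = -187897 + 121/5 = -939364/5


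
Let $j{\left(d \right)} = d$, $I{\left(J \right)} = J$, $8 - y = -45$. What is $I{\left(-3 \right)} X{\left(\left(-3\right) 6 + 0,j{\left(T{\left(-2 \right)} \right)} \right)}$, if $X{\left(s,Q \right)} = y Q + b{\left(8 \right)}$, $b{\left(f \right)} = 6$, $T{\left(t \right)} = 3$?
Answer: $-495$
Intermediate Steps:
$y = 53$ ($y = 8 - -45 = 8 + 45 = 53$)
$X{\left(s,Q \right)} = 6 + 53 Q$ ($X{\left(s,Q \right)} = 53 Q + 6 = 6 + 53 Q$)
$I{\left(-3 \right)} X{\left(\left(-3\right) 6 + 0,j{\left(T{\left(-2 \right)} \right)} \right)} = - 3 \left(6 + 53 \cdot 3\right) = - 3 \left(6 + 159\right) = \left(-3\right) 165 = -495$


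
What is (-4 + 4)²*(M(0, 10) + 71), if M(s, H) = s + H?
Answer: 0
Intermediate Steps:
M(s, H) = H + s
(-4 + 4)²*(M(0, 10) + 71) = (-4 + 4)²*((10 + 0) + 71) = 0²*(10 + 71) = 0*81 = 0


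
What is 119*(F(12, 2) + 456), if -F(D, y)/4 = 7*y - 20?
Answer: 57120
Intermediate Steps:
F(D, y) = 80 - 28*y (F(D, y) = -4*(7*y - 20) = -4*(-20 + 7*y) = 80 - 28*y)
119*(F(12, 2) + 456) = 119*((80 - 28*2) + 456) = 119*((80 - 56) + 456) = 119*(24 + 456) = 119*480 = 57120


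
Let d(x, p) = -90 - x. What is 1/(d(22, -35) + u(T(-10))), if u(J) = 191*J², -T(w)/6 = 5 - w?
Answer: 1/1546988 ≈ 6.4642e-7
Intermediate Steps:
T(w) = -30 + 6*w (T(w) = -6*(5 - w) = -30 + 6*w)
1/(d(22, -35) + u(T(-10))) = 1/((-90 - 1*22) + 191*(-30 + 6*(-10))²) = 1/((-90 - 22) + 191*(-30 - 60)²) = 1/(-112 + 191*(-90)²) = 1/(-112 + 191*8100) = 1/(-112 + 1547100) = 1/1546988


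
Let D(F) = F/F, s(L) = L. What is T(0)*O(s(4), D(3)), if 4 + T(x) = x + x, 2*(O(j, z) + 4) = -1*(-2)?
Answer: 12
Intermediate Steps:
D(F) = 1
O(j, z) = -3 (O(j, z) = -4 + (-1*(-2))/2 = -4 + (½)*2 = -4 + 1 = -3)
T(x) = -4 + 2*x (T(x) = -4 + (x + x) = -4 + 2*x)
T(0)*O(s(4), D(3)) = (-4 + 2*0)*(-3) = (-4 + 0)*(-3) = -4*(-3) = 12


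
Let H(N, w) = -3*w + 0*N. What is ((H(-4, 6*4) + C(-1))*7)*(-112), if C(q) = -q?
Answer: 55664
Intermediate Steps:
H(N, w) = -3*w (H(N, w) = -3*w + 0 = -3*w)
((H(-4, 6*4) + C(-1))*7)*(-112) = ((-18*4 - 1*(-1))*7)*(-112) = ((-3*24 + 1)*7)*(-112) = ((-72 + 1)*7)*(-112) = -71*7*(-112) = -497*(-112) = 55664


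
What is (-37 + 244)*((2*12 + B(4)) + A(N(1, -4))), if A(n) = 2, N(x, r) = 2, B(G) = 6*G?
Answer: 10350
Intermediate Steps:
(-37 + 244)*((2*12 + B(4)) + A(N(1, -4))) = (-37 + 244)*((2*12 + 6*4) + 2) = 207*((24 + 24) + 2) = 207*(48 + 2) = 207*50 = 10350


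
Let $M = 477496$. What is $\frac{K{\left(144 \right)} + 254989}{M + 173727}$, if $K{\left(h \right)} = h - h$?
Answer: $\frac{254989}{651223} \approx 0.39155$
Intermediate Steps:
$K{\left(h \right)} = 0$
$\frac{K{\left(144 \right)} + 254989}{M + 173727} = \frac{0 + 254989}{477496 + 173727} = \frac{254989}{651223}$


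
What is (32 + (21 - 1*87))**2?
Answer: 1156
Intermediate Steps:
(32 + (21 - 1*87))**2 = (32 + (21 - 87))**2 = (32 - 66)**2 = (-34)**2 = 1156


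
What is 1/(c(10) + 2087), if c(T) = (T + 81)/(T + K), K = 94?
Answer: 8/16703 ≈ 0.00047896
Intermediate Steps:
c(T) = (81 + T)/(94 + T) (c(T) = (T + 81)/(T + 94) = (81 + T)/(94 + T))
1/(c(10) + 2087) = 1/((81 + 10)/(94 + 10) + 2087) = 1/(91/104 + 2087) = 1/((1/104)*91 + 2087) = 1/(7/8 + 2087) = 1/(16703/8) = 8/16703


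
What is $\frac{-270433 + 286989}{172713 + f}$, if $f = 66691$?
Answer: $\frac{4139}{59851} \approx 0.069155$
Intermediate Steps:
$\frac{-270433 + 286989}{172713 + f} = \frac{-270433 + 286989}{172713 + 66691} = \frac{16556}{239404} = 16556 \cdot \frac{1}{239404} = \frac{4139}{59851}$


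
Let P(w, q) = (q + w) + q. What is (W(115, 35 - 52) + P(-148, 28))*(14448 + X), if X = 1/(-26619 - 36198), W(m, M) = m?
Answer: 20874340345/62817 ≈ 3.3230e+5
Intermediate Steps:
P(w, q) = w + 2*q
X = -1/62817 (X = 1/(-62817) = -1/62817 ≈ -1.5919e-5)
(W(115, 35 - 52) + P(-148, 28))*(14448 + X) = (115 + (-148 + 2*28))*(14448 - 1/62817) = (115 + (-148 + 56))*(907580015/62817) = (115 - 92)*(907580015/62817) = 23*(907580015/62817) = 20874340345/62817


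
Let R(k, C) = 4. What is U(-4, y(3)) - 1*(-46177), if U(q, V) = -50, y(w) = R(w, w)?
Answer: 46127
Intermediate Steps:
y(w) = 4
U(-4, y(3)) - 1*(-46177) = -50 - 1*(-46177) = -50 + 46177 = 46127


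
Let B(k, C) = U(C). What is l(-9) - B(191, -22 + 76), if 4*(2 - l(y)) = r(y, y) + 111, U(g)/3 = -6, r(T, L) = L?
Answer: -11/2 ≈ -5.5000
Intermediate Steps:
U(g) = -18 (U(g) = 3*(-6) = -18)
B(k, C) = -18
l(y) = -103/4 - y/4 (l(y) = 2 - (y + 111)/4 = 2 - (111 + y)/4 = 2 + (-111/4 - y/4) = -103/4 - y/4)
l(-9) - B(191, -22 + 76) = (-103/4 - ¼*(-9)) - 1*(-18) = (-103/4 + 9/4) + 18 = -47/2 + 18 = -11/2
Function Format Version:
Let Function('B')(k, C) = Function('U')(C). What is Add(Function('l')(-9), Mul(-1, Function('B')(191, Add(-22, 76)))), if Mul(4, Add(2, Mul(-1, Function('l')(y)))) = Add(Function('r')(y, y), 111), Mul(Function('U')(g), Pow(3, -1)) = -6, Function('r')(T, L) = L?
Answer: Rational(-11, 2) ≈ -5.5000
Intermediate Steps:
Function('U')(g) = -18 (Function('U')(g) = Mul(3, -6) = -18)
Function('B')(k, C) = -18
Function('l')(y) = Add(Rational(-103, 4), Mul(Rational(-1, 4), y)) (Function('l')(y) = Add(2, Mul(Rational(-1, 4), Add(y, 111))) = Add(2, Mul(Rational(-1, 4), Add(111, y))) = Add(2, Add(Rational(-111, 4), Mul(Rational(-1, 4), y))) = Add(Rational(-103, 4), Mul(Rational(-1, 4), y)))
Add(Function('l')(-9), Mul(-1, Function('B')(191, Add(-22, 76)))) = Add(Add(Rational(-103, 4), Mul(Rational(-1, 4), -9)), Mul(-1, -18)) = Add(Add(Rational(-103, 4), Rational(9, 4)), 18) = Add(Rational(-47, 2), 18) = Rational(-11, 2)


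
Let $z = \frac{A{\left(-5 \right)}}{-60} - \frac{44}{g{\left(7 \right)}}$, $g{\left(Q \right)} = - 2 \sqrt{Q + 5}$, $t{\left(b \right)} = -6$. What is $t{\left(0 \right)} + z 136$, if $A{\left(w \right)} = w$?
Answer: $\frac{16}{3} + \frac{1496 \sqrt{3}}{3} \approx 869.05$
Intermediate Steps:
$g{\left(Q \right)} = - 2 \sqrt{5 + Q}$
$z = \frac{1}{12} + \frac{11 \sqrt{3}}{3}$ ($z = - \frac{5}{-60} - \frac{44}{\left(-2\right) \sqrt{5 + 7}} = \left(-5\right) \left(- \frac{1}{60}\right) - \frac{44}{\left(-2\right) \sqrt{12}} = \frac{1}{12} - \frac{44}{\left(-2\right) 2 \sqrt{3}} = \frac{1}{12} - \frac{44}{\left(-4\right) \sqrt{3}} = \frac{1}{12} - 44 \left(- \frac{\sqrt{3}}{12}\right) = \frac{1}{12} + \frac{11 \sqrt{3}}{3} \approx 6.4342$)
$t{\left(0 \right)} + z 136 = -6 + \left(\frac{1}{12} + \frac{11 \sqrt{3}}{3}\right) 136 = -6 + \left(\frac{34}{3} + \frac{1496 \sqrt{3}}{3}\right) = \frac{16}{3} + \frac{1496 \sqrt{3}}{3}$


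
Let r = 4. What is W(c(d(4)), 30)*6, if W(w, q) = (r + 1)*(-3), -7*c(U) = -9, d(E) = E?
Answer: -90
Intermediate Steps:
c(U) = 9/7 (c(U) = -⅐*(-9) = 9/7)
W(w, q) = -15 (W(w, q) = (4 + 1)*(-3) = 5*(-3) = -15)
W(c(d(4)), 30)*6 = -15*6 = -90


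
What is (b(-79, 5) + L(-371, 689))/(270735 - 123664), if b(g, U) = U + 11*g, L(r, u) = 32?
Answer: -832/147071 ≈ -0.0056571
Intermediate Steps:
(b(-79, 5) + L(-371, 689))/(270735 - 123664) = ((5 + 11*(-79)) + 32)/(270735 - 123664) = ((5 - 869) + 32)/147071 = (-864 + 32)*(1/147071) = -832*1/147071 = -832/147071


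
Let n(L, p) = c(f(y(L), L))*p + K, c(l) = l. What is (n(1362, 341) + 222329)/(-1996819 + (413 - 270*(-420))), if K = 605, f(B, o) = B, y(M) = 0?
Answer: -111467/941503 ≈ -0.11839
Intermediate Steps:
n(L, p) = 605 (n(L, p) = 0*p + 605 = 0 + 605 = 605)
(n(1362, 341) + 222329)/(-1996819 + (413 - 270*(-420))) = (605 + 222329)/(-1996819 + (413 - 270*(-420))) = 222934/(-1996819 + (413 + 113400)) = 222934/(-1996819 + 113813) = 222934/(-1883006) = 222934*(-1/1883006) = -111467/941503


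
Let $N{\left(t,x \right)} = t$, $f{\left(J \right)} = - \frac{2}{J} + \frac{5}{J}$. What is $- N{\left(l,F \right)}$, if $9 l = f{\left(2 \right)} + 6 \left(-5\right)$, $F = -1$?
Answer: $\frac{19}{6} \approx 3.1667$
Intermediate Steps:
$f{\left(J \right)} = \frac{3}{J}$
$l = - \frac{19}{6}$ ($l = \frac{\frac{3}{2} + 6 \left(-5\right)}{9} = \frac{3 \cdot \frac{1}{2} - 30}{9} = \frac{\frac{3}{2} - 30}{9} = \frac{1}{9} \left(- \frac{57}{2}\right) = - \frac{19}{6} \approx -3.1667$)
$- N{\left(l,F \right)} = \left(-1\right) \left(- \frac{19}{6}\right) = \frac{19}{6}$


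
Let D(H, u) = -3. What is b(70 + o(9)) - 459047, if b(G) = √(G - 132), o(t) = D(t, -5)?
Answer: -459047 + I*√65 ≈ -4.5905e+5 + 8.0623*I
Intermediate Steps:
o(t) = -3
b(G) = √(-132 + G)
b(70 + o(9)) - 459047 = √(-132 + (70 - 3)) - 459047 = √(-132 + 67) - 459047 = √(-65) - 459047 = I*√65 - 459047 = -459047 + I*√65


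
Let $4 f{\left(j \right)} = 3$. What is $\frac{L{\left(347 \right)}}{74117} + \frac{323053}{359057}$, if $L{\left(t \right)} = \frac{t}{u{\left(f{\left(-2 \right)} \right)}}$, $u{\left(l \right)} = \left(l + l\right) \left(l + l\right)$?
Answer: $\frac{215991843925}{239510049021} \approx 0.90181$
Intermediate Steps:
$f{\left(j \right)} = \frac{3}{4}$ ($f{\left(j \right)} = \frac{1}{4} \cdot 3 = \frac{3}{4}$)
$u{\left(l \right)} = 4 l^{2}$ ($u{\left(l \right)} = 2 l 2 l = 4 l^{2}$)
$L{\left(t \right)} = \frac{4 t}{9}$ ($L{\left(t \right)} = \frac{t}{4 \left(\frac{3}{4}\right)^{2}} = \frac{t}{4 \cdot \frac{9}{16}} = \frac{t}{\frac{9}{4}} = t \frac{4}{9} = \frac{4 t}{9}$)
$\frac{L{\left(347 \right)}}{74117} + \frac{323053}{359057} = \frac{\frac{4}{9} \cdot 347}{74117} + \frac{323053}{359057} = \frac{1388}{9} \cdot \frac{1}{74117} + 323053 \cdot \frac{1}{359057} = \frac{1388}{667053} + \frac{323053}{359057} = \frac{215991843925}{239510049021}$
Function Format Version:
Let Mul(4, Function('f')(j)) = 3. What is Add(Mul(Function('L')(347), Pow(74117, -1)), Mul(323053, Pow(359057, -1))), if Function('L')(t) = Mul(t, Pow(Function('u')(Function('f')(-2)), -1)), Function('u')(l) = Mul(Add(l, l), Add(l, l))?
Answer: Rational(215991843925, 239510049021) ≈ 0.90181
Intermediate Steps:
Function('f')(j) = Rational(3, 4) (Function('f')(j) = Mul(Rational(1, 4), 3) = Rational(3, 4))
Function('u')(l) = Mul(4, Pow(l, 2)) (Function('u')(l) = Mul(Mul(2, l), Mul(2, l)) = Mul(4, Pow(l, 2)))
Function('L')(t) = Mul(Rational(4, 9), t) (Function('L')(t) = Mul(t, Pow(Mul(4, Pow(Rational(3, 4), 2)), -1)) = Mul(t, Pow(Mul(4, Rational(9, 16)), -1)) = Mul(t, Pow(Rational(9, 4), -1)) = Mul(t, Rational(4, 9)) = Mul(Rational(4, 9), t))
Add(Mul(Function('L')(347), Pow(74117, -1)), Mul(323053, Pow(359057, -1))) = Add(Mul(Mul(Rational(4, 9), 347), Pow(74117, -1)), Mul(323053, Pow(359057, -1))) = Add(Mul(Rational(1388, 9), Rational(1, 74117)), Mul(323053, Rational(1, 359057))) = Add(Rational(1388, 667053), Rational(323053, 359057)) = Rational(215991843925, 239510049021)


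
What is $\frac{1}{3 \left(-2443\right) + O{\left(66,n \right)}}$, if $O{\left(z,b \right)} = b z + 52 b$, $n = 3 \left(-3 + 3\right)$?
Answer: $- \frac{1}{7329} \approx -0.00013644$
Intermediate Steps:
$n = 0$ ($n = 3 \cdot 0 = 0$)
$O{\left(z,b \right)} = 52 b + b z$
$\frac{1}{3 \left(-2443\right) + O{\left(66,n \right)}} = \frac{1}{3 \left(-2443\right) + 0 \left(52 + 66\right)} = \frac{1}{-7329 + 0 \cdot 118} = \frac{1}{-7329 + 0} = \frac{1}{-7329} = - \frac{1}{7329}$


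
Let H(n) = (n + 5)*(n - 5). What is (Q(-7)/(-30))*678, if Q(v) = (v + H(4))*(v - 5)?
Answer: -21696/5 ≈ -4339.2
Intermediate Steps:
H(n) = (-5 + n)*(5 + n) (H(n) = (5 + n)*(-5 + n) = (-5 + n)*(5 + n))
Q(v) = (-9 + v)*(-5 + v) (Q(v) = (v + (-25 + 4²))*(v - 5) = (v + (-25 + 16))*(-5 + v) = (v - 9)*(-5 + v) = (-9 + v)*(-5 + v))
(Q(-7)/(-30))*678 = ((45 + (-7)² - 14*(-7))/(-30))*678 = ((45 + 49 + 98)*(-1/30))*678 = (192*(-1/30))*678 = -32/5*678 = -21696/5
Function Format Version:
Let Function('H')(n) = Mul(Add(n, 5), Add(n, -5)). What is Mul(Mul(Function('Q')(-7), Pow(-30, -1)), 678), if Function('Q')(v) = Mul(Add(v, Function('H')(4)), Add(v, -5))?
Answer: Rational(-21696, 5) ≈ -4339.2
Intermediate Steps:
Function('H')(n) = Mul(Add(-5, n), Add(5, n)) (Function('H')(n) = Mul(Add(5, n), Add(-5, n)) = Mul(Add(-5, n), Add(5, n)))
Function('Q')(v) = Mul(Add(-9, v), Add(-5, v)) (Function('Q')(v) = Mul(Add(v, Add(-25, Pow(4, 2))), Add(v, -5)) = Mul(Add(v, Add(-25, 16)), Add(-5, v)) = Mul(Add(v, -9), Add(-5, v)) = Mul(Add(-9, v), Add(-5, v)))
Mul(Mul(Function('Q')(-7), Pow(-30, -1)), 678) = Mul(Mul(Add(45, Pow(-7, 2), Mul(-14, -7)), Pow(-30, -1)), 678) = Mul(Mul(Add(45, 49, 98), Rational(-1, 30)), 678) = Mul(Mul(192, Rational(-1, 30)), 678) = Mul(Rational(-32, 5), 678) = Rational(-21696, 5)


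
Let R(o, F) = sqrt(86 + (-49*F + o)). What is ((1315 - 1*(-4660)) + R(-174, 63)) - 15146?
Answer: -9171 + 5*I*sqrt(127) ≈ -9171.0 + 56.347*I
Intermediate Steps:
R(o, F) = sqrt(86 + o - 49*F) (R(o, F) = sqrt(86 + (o - 49*F)) = sqrt(86 + o - 49*F))
((1315 - 1*(-4660)) + R(-174, 63)) - 15146 = ((1315 - 1*(-4660)) + sqrt(86 - 174 - 49*63)) - 15146 = ((1315 + 4660) + sqrt(86 - 174 - 3087)) - 15146 = (5975 + sqrt(-3175)) - 15146 = (5975 + 5*I*sqrt(127)) - 15146 = -9171 + 5*I*sqrt(127)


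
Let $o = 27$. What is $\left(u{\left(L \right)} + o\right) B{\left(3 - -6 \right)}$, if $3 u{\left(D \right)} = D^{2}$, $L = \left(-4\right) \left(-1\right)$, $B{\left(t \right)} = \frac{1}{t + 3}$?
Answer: $\frac{97}{36} \approx 2.6944$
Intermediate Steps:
$B{\left(t \right)} = \frac{1}{3 + t}$
$L = 4$
$u{\left(D \right)} = \frac{D^{2}}{3}$
$\left(u{\left(L \right)} + o\right) B{\left(3 - -6 \right)} = \frac{\frac{4^{2}}{3} + 27}{3 + \left(3 - -6\right)} = \frac{\frac{1}{3} \cdot 16 + 27}{3 + \left(3 + 6\right)} = \frac{\frac{16}{3} + 27}{3 + 9} = \frac{97}{3 \cdot 12} = \frac{97}{3} \cdot \frac{1}{12} = \frac{97}{36}$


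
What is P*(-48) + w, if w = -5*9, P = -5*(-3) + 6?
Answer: -1053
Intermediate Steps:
P = 21 (P = 15 + 6 = 21)
w = -45
P*(-48) + w = 21*(-48) - 45 = -1008 - 45 = -1053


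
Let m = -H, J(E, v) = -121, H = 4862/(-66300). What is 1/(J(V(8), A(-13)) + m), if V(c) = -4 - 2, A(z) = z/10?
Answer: -150/18139 ≈ -0.0082695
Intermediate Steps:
H = -11/150 (H = 4862*(-1/66300) = -11/150 ≈ -0.073333)
A(z) = z/10 (A(z) = z*(1/10) = z/10)
V(c) = -6
m = 11/150 (m = -1*(-11/150) = 11/150 ≈ 0.073333)
1/(J(V(8), A(-13)) + m) = 1/(-121 + 11/150) = 1/(-18139/150) = -150/18139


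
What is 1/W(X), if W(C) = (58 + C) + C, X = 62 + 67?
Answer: 1/316 ≈ 0.0031646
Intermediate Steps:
X = 129
W(C) = 58 + 2*C
1/W(X) = 1/(58 + 2*129) = 1/(58 + 258) = 1/316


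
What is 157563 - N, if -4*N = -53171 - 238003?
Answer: 169539/2 ≈ 84770.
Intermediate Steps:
N = 145587/2 (N = -(-53171 - 238003)/4 = -1/4*(-291174) = 145587/2 ≈ 72794.)
157563 - N = 157563 - 1*145587/2 = 157563 - 145587/2 = 169539/2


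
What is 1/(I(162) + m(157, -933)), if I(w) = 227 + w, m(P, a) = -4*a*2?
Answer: 1/7853 ≈ 0.00012734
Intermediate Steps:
m(P, a) = -8*a
1/(I(162) + m(157, -933)) = 1/((227 + 162) - 8*(-933)) = 1/(389 + 7464) = 1/7853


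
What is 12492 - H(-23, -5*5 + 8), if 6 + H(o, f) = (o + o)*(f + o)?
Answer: 10658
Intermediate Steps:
H(o, f) = -6 + 2*o*(f + o) (H(o, f) = -6 + (o + o)*(f + o) = -6 + (2*o)*(f + o) = -6 + 2*o*(f + o))
12492 - H(-23, -5*5 + 8) = 12492 - (-6 + 2*(-23)² + 2*(-5*5 + 8)*(-23)) = 12492 - (-6 + 2*529 + 2*(-25 + 8)*(-23)) = 12492 - (-6 + 1058 + 2*(-17)*(-23)) = 12492 - (-6 + 1058 + 782) = 12492 - 1*1834 = 12492 - 1834 = 10658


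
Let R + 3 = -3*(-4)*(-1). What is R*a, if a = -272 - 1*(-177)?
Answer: 1425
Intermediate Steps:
a = -95 (a = -272 + 177 = -95)
R = -15 (R = -3 - 3*(-4)*(-1) = -3 + 12*(-1) = -3 - 12 = -15)
R*a = -15*(-95) = 1425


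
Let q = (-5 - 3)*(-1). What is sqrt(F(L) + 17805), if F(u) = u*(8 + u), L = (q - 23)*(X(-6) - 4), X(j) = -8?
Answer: sqrt(51645) ≈ 227.26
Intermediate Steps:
q = 8 (q = -8*(-1) = 8)
L = 180 (L = (8 - 23)*(-8 - 4) = -15*(-12) = 180)
sqrt(F(L) + 17805) = sqrt(180*(8 + 180) + 17805) = sqrt(180*188 + 17805) = sqrt(33840 + 17805) = sqrt(51645)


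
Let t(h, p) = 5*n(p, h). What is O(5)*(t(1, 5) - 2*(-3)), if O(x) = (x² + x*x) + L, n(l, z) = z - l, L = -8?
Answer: -588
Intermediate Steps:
O(x) = -8 + 2*x² (O(x) = (x² + x*x) - 8 = (x² + x²) - 8 = 2*x² - 8 = -8 + 2*x²)
t(h, p) = -5*p + 5*h (t(h, p) = 5*(h - p) = -5*p + 5*h)
O(5)*(t(1, 5) - 2*(-3)) = (-8 + 2*5²)*((-5*5 + 5*1) - 2*(-3)) = (-8 + 2*25)*((-25 + 5) + 6) = (-8 + 50)*(-20 + 6) = 42*(-14) = -588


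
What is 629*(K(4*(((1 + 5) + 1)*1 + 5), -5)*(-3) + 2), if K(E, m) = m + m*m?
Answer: -36482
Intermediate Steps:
K(E, m) = m + m**2
629*(K(4*(((1 + 5) + 1)*1 + 5), -5)*(-3) + 2) = 629*(-5*(1 - 5)*(-3) + 2) = 629*(-5*(-4)*(-3) + 2) = 629*(20*(-3) + 2) = 629*(-60 + 2) = 629*(-58) = -36482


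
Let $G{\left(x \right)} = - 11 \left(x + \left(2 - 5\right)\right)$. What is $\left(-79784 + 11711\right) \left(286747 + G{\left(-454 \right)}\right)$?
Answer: $-19861931502$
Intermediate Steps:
$G{\left(x \right)} = 33 - 11 x$ ($G{\left(x \right)} = - 11 \left(x - 3\right) = - 11 \left(-3 + x\right) = 33 - 11 x$)
$\left(-79784 + 11711\right) \left(286747 + G{\left(-454 \right)}\right) = \left(-79784 + 11711\right) \left(286747 + \left(33 - -4994\right)\right) = - 68073 \left(286747 + \left(33 + 4994\right)\right) = - 68073 \left(286747 + 5027\right) = \left(-68073\right) 291774 = -19861931502$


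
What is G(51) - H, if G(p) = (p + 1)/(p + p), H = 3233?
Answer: -164857/51 ≈ -3232.5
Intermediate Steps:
G(p) = (1 + p)/(2*p) (G(p) = (1 + p)/((2*p)) = (1 + p)*(1/(2*p)) = (1 + p)/(2*p))
G(51) - H = (½)*(1 + 51)/51 - 1*3233 = (½)*(1/51)*52 - 3233 = 26/51 - 3233 = -164857/51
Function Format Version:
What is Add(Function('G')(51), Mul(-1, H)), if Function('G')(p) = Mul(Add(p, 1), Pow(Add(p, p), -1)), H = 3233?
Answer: Rational(-164857, 51) ≈ -3232.5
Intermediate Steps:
Function('G')(p) = Mul(Rational(1, 2), Pow(p, -1), Add(1, p)) (Function('G')(p) = Mul(Add(1, p), Pow(Mul(2, p), -1)) = Mul(Add(1, p), Mul(Rational(1, 2), Pow(p, -1))) = Mul(Rational(1, 2), Pow(p, -1), Add(1, p)))
Add(Function('G')(51), Mul(-1, H)) = Add(Mul(Rational(1, 2), Pow(51, -1), Add(1, 51)), Mul(-1, 3233)) = Add(Mul(Rational(1, 2), Rational(1, 51), 52), -3233) = Add(Rational(26, 51), -3233) = Rational(-164857, 51)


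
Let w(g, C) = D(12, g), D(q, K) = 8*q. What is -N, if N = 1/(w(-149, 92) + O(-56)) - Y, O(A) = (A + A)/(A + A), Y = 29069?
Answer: 2819692/97 ≈ 29069.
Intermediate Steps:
w(g, C) = 96 (w(g, C) = 8*12 = 96)
O(A) = 1 (O(A) = (2*A)/((2*A)) = (2*A)*(1/(2*A)) = 1)
N = -2819692/97 (N = 1/(96 + 1) - 1*29069 = 1/97 - 29069 = -2819692/97 ≈ -29069.)
-N = -1*(-2819692/97) = 2819692/97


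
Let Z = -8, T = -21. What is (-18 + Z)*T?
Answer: 546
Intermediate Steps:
(-18 + Z)*T = (-18 - 8)*(-21) = -26*(-21) = 546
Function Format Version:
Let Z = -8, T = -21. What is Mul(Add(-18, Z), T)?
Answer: 546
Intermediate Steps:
Mul(Add(-18, Z), T) = Mul(Add(-18, -8), -21) = Mul(-26, -21) = 546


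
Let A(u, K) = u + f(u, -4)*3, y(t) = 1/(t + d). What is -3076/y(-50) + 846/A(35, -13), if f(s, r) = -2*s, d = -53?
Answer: 55444054/175 ≈ 3.1682e+5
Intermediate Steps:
y(t) = 1/(-53 + t) (y(t) = 1/(t - 53) = 1/(-53 + t))
A(u, K) = -5*u (A(u, K) = u - 2*u*3 = u - 6*u = -5*u)
-3076/y(-50) + 846/A(35, -13) = -3076/(1/(-53 - 50)) + 846/((-5*35)) = -3076/(1/(-103)) + 846/(-175) = -3076/(-1/103) + 846*(-1/175) = -3076*(-103) - 846/175 = 316828 - 846/175 = 55444054/175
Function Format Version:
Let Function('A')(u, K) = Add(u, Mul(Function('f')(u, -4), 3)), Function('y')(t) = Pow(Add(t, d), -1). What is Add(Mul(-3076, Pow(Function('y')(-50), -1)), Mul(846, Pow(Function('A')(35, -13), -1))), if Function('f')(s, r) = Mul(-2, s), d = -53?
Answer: Rational(55444054, 175) ≈ 3.1682e+5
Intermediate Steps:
Function('y')(t) = Pow(Add(-53, t), -1) (Function('y')(t) = Pow(Add(t, -53), -1) = Pow(Add(-53, t), -1))
Function('A')(u, K) = Mul(-5, u) (Function('A')(u, K) = Add(u, Mul(Mul(-2, u), 3)) = Add(u, Mul(-6, u)) = Mul(-5, u))
Add(Mul(-3076, Pow(Function('y')(-50), -1)), Mul(846, Pow(Function('A')(35, -13), -1))) = Add(Mul(-3076, Pow(Pow(Add(-53, -50), -1), -1)), Mul(846, Pow(Mul(-5, 35), -1))) = Add(Mul(-3076, Pow(Pow(-103, -1), -1)), Mul(846, Pow(-175, -1))) = Add(Mul(-3076, Pow(Rational(-1, 103), -1)), Mul(846, Rational(-1, 175))) = Add(Mul(-3076, -103), Rational(-846, 175)) = Add(316828, Rational(-846, 175)) = Rational(55444054, 175)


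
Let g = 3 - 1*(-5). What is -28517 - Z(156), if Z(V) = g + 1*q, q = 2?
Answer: -28527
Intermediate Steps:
g = 8 (g = 3 + 5 = 8)
Z(V) = 10 (Z(V) = 8 + 1*2 = 8 + 2 = 10)
-28517 - Z(156) = -28517 - 1*10 = -28517 - 10 = -28527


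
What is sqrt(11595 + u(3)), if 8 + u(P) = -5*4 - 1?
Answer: sqrt(11566) ≈ 107.55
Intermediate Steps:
u(P) = -29 (u(P) = -8 + (-5*4 - 1) = -8 + (-20 - 1) = -8 - 21 = -29)
sqrt(11595 + u(3)) = sqrt(11595 - 29) = sqrt(11566)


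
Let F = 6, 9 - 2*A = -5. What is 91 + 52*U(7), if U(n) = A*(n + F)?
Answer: 4823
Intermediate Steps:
A = 7 (A = 9/2 - ½*(-5) = 9/2 + 5/2 = 7)
U(n) = 42 + 7*n (U(n) = 7*(n + 6) = 7*(6 + n) = 42 + 7*n)
91 + 52*U(7) = 91 + 52*(42 + 7*7) = 91 + 52*(42 + 49) = 91 + 52*91 = 91 + 4732 = 4823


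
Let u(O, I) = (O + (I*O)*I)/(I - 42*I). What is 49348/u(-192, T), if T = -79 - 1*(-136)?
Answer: 739271/4000 ≈ 184.82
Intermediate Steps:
T = 57 (T = -79 + 136 = 57)
u(O, I) = -(O + O*I²)/(41*I) (u(O, I) = (O + O*I²)/((-41*I)) = (O + O*I²)*(-1/(41*I)) = -(O + O*I²)/(41*I))
49348/u(-192, T) = 49348/((-1/41*(-192)*(1 + 57²)/57)) = 49348/((-1/41*(-192)*1/57*(1 + 3249))) = 49348/((-1/41*(-192)*1/57*3250)) = 49348/(208000/779) = 49348*(779/208000) = 739271/4000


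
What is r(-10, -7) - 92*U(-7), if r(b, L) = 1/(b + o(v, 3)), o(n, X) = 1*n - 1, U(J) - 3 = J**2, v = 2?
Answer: -43057/9 ≈ -4784.1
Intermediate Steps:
U(J) = 3 + J**2
o(n, X) = -1 + n (o(n, X) = n - 1 = -1 + n)
r(b, L) = 1/(1 + b) (r(b, L) = 1/(b + (-1 + 2)) = 1/(b + 1) = 1/(1 + b))
r(-10, -7) - 92*U(-7) = 1/(1 - 10) - 92*(3 + (-7)**2) = 1/(-9) - 92*(3 + 49) = -1/9 - 92*52 = -1/9 - 4784 = -43057/9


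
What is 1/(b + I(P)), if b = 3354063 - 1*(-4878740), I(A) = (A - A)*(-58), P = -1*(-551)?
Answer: 1/8232803 ≈ 1.2147e-7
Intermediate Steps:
P = 551
I(A) = 0 (I(A) = 0*(-58) = 0)
b = 8232803 (b = 3354063 + 4878740 = 8232803)
1/(b + I(P)) = 1/(8232803 + 0) = 1/8232803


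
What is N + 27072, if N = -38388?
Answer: -11316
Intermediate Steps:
N + 27072 = -38388 + 27072 = -11316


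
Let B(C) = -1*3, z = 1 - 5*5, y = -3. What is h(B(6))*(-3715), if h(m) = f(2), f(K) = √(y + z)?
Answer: -11145*I*√3 ≈ -19304.0*I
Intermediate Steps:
z = -24 (z = 1 - 25 = -24)
f(K) = 3*I*√3 (f(K) = √(-3 - 24) = √(-27) = 3*I*√3)
B(C) = -3
h(m) = 3*I*√3
h(B(6))*(-3715) = (3*I*√3)*(-3715) = -11145*I*√3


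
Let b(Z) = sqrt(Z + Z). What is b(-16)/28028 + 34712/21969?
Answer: 34712/21969 + I*sqrt(2)/7007 ≈ 1.58 + 0.00020183*I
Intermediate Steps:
b(Z) = sqrt(2)*sqrt(Z) (b(Z) = sqrt(2*Z) = sqrt(2)*sqrt(Z))
b(-16)/28028 + 34712/21969 = (sqrt(2)*sqrt(-16))/28028 + 34712/21969 = (sqrt(2)*(4*I))*(1/28028) + 34712*(1/21969) = (4*I*sqrt(2))*(1/28028) + 34712/21969 = I*sqrt(2)/7007 + 34712/21969 = 34712/21969 + I*sqrt(2)/7007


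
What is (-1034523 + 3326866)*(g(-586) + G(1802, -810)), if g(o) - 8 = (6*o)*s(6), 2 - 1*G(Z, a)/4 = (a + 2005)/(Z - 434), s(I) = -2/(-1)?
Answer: -5503152192781/342 ≈ -1.6091e+10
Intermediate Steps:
s(I) = 2 (s(I) = -2*(-1) = 2)
G(Z, a) = 8 - 4*(2005 + a)/(-434 + Z) (G(Z, a) = 8 - 4*(a + 2005)/(Z - 434) = 8 - 4*(2005 + a)/(-434 + Z))
g(o) = 8 + 12*o (g(o) = 8 + (6*o)*2 = 8 + 12*o)
(-1034523 + 3326866)*(g(-586) + G(1802, -810)) = (-1034523 + 3326866)*((8 + 12*(-586)) + 4*(-2873 - 1*(-810) + 2*1802)/(-434 + 1802)) = 2292343*((8 - 7032) + 4*(-2873 + 810 + 3604)/1368) = 2292343*(-7024 + 4*(1/1368)*1541) = 2292343*(-7024 + 1541/342) = 2292343*(-2400667/342) = -5503152192781/342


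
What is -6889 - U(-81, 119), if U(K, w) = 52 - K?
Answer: -7022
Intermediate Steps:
-6889 - U(-81, 119) = -6889 - (52 - 1*(-81)) = -6889 - (52 + 81) = -6889 - 1*133 = -6889 - 133 = -7022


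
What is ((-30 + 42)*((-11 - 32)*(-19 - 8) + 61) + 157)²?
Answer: 219662041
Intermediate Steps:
((-30 + 42)*((-11 - 32)*(-19 - 8) + 61) + 157)² = (12*(-43*(-27) + 61) + 157)² = (12*(1161 + 61) + 157)² = (12*1222 + 157)² = (14664 + 157)² = 14821² = 219662041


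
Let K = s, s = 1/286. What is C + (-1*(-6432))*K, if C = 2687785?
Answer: 384356471/143 ≈ 2.6878e+6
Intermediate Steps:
s = 1/286 ≈ 0.0034965
K = 1/286 ≈ 0.0034965
C + (-1*(-6432))*K = 2687785 - 1*(-6432)*(1/286) = 2687785 + 6432*(1/286) = 2687785 + 3216/143 = 384356471/143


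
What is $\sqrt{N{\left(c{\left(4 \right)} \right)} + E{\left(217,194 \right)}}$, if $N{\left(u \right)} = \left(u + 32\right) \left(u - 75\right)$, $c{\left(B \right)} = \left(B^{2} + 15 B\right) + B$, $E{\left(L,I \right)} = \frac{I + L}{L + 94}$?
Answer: $\frac{\sqrt{54291581}}{311} \approx 23.692$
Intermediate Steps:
$E{\left(L,I \right)} = \frac{I + L}{94 + L}$
$c{\left(B \right)} = B^{2} + 16 B$
$N{\left(u \right)} = \left(-75 + u\right) \left(32 + u\right)$ ($N{\left(u \right)} = \left(32 + u\right) \left(-75 + u\right) = \left(-75 + u\right) \left(32 + u\right)$)
$\sqrt{N{\left(c{\left(4 \right)} \right)} + E{\left(217,194 \right)}} = \sqrt{\left(-2400 + \left(4 \left(16 + 4\right)\right)^{2} - 43 \cdot 4 \left(16 + 4\right)\right) + \frac{194 + 217}{94 + 217}} = \sqrt{\left(-2400 + \left(4 \cdot 20\right)^{2} - 43 \cdot 4 \cdot 20\right) + \frac{1}{311} \cdot 411} = \sqrt{\left(-2400 + 80^{2} - 3440\right) + \frac{1}{311} \cdot 411} = \sqrt{\left(-2400 + 6400 - 3440\right) + \frac{411}{311}} = \sqrt{560 + \frac{411}{311}} = \sqrt{\frac{174571}{311}} = \frac{\sqrt{54291581}}{311}$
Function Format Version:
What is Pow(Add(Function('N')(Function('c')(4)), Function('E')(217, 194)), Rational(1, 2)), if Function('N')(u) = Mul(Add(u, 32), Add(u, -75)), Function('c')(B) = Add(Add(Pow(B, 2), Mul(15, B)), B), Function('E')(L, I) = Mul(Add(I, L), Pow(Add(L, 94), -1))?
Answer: Mul(Rational(1, 311), Pow(54291581, Rational(1, 2))) ≈ 23.692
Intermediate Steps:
Function('E')(L, I) = Mul(Pow(Add(94, L), -1), Add(I, L)) (Function('E')(L, I) = Mul(Add(I, L), Pow(Add(94, L), -1)) = Mul(Pow(Add(94, L), -1), Add(I, L)))
Function('c')(B) = Add(Pow(B, 2), Mul(16, B))
Function('N')(u) = Mul(Add(-75, u), Add(32, u)) (Function('N')(u) = Mul(Add(32, u), Add(-75, u)) = Mul(Add(-75, u), Add(32, u)))
Pow(Add(Function('N')(Function('c')(4)), Function('E')(217, 194)), Rational(1, 2)) = Pow(Add(Add(-2400, Pow(Mul(4, Add(16, 4)), 2), Mul(-43, Mul(4, Add(16, 4)))), Mul(Pow(Add(94, 217), -1), Add(194, 217))), Rational(1, 2)) = Pow(Add(Add(-2400, Pow(Mul(4, 20), 2), Mul(-43, Mul(4, 20))), Mul(Pow(311, -1), 411)), Rational(1, 2)) = Pow(Add(Add(-2400, Pow(80, 2), Mul(-43, 80)), Mul(Rational(1, 311), 411)), Rational(1, 2)) = Pow(Add(Add(-2400, 6400, -3440), Rational(411, 311)), Rational(1, 2)) = Pow(Add(560, Rational(411, 311)), Rational(1, 2)) = Pow(Rational(174571, 311), Rational(1, 2)) = Mul(Rational(1, 311), Pow(54291581, Rational(1, 2)))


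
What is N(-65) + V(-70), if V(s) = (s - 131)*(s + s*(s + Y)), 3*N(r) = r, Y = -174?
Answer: -10257095/3 ≈ -3.4190e+6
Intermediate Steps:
N(r) = r/3
V(s) = (-131 + s)*(s + s*(-174 + s)) (V(s) = (s - 131)*(s + s*(s - 174)) = (-131 + s)*(s + s*(-174 + s)))
N(-65) + V(-70) = (⅓)*(-65) - 70*(22663 + (-70)² - 304*(-70)) = -65/3 - 70*(22663 + 4900 + 21280) = -65/3 - 70*48843 = -65/3 - 3419010 = -10257095/3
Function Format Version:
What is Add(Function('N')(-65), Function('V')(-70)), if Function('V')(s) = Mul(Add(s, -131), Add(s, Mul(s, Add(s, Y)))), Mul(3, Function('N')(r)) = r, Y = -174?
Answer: Rational(-10257095, 3) ≈ -3.4190e+6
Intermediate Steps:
Function('N')(r) = Mul(Rational(1, 3), r)
Function('V')(s) = Mul(Add(-131, s), Add(s, Mul(s, Add(-174, s)))) (Function('V')(s) = Mul(Add(s, -131), Add(s, Mul(s, Add(s, -174)))) = Mul(Add(-131, s), Add(s, Mul(s, Add(-174, s)))))
Add(Function('N')(-65), Function('V')(-70)) = Add(Mul(Rational(1, 3), -65), Mul(-70, Add(22663, Pow(-70, 2), Mul(-304, -70)))) = Add(Rational(-65, 3), Mul(-70, Add(22663, 4900, 21280))) = Add(Rational(-65, 3), Mul(-70, 48843)) = Add(Rational(-65, 3), -3419010) = Rational(-10257095, 3)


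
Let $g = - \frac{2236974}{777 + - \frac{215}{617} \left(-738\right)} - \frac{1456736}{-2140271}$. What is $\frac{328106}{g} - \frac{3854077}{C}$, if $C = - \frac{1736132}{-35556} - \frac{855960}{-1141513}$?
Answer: $- \frac{19285368831277805410951775332502}{247599216262672756355920651} \approx -77890.0$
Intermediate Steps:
$C = \frac{503062940369}{10146909057}$ ($C = \left(-1736132\right) \left(- \frac{1}{35556}\right) - - \frac{855960}{1141513} = \frac{434033}{8889} + \frac{855960}{1141513} = \frac{503062940369}{10146909057} \approx 49.578$)
$g = - \frac{984366751727158}{455220659803}$ ($g = - \frac{2236974}{777 + \left(-215\right) \frac{1}{617} \left(-738\right)} - - \frac{1456736}{2140271} = - \frac{2236974}{777 - - \frac{158670}{617}} + \frac{1456736}{2140271} = - \frac{2236974}{777 + \frac{158670}{617}} + \frac{1456736}{2140271} = - \frac{2236974}{\frac{638079}{617}} + \frac{1456736}{2140271} = \left(-2236974\right) \frac{617}{638079} + \frac{1456736}{2140271} = - \frac{460070986}{212693} + \frac{1456736}{2140271} = - \frac{984366751727158}{455220659803} \approx -2162.4$)
$\frac{328106}{g} - \frac{3854077}{C} = \frac{328106}{- \frac{984366751727158}{455220659803}} - \frac{3854077}{\frac{503062940369}{10146909057}} = 328106 \left(- \frac{455220659803}{984366751727158}\right) - \frac{39106968817675389}{503062940369} = - \frac{74680314902661559}{492183375863579} - \frac{39106968817675389}{503062940369} = - \frac{19285368831277805410951775332502}{247599216262672756355920651}$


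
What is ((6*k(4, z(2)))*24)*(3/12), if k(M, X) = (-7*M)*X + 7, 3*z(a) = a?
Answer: -420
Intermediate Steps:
z(a) = a/3
k(M, X) = 7 - 7*M*X (k(M, X) = -7*M*X + 7 = 7 - 7*M*X)
((6*k(4, z(2)))*24)*(3/12) = ((6*(7 - 7*4*(1/3)*2))*24)*(3/12) = ((6*(7 - 7*4*2/3))*24)*(3*(1/12)) = ((6*(7 - 56/3))*24)*(1/4) = ((6*(-35/3))*24)*(1/4) = -70*24*(1/4) = -1680*1/4 = -420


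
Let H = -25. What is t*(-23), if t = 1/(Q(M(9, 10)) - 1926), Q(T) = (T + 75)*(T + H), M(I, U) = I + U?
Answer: 23/2490 ≈ 0.0092369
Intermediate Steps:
Q(T) = (-25 + T)*(75 + T) (Q(T) = (T + 75)*(T - 25) = (75 + T)*(-25 + T) = (-25 + T)*(75 + T))
t = -1/2490 (t = 1/((-1875 + (9 + 10)² + 50*(9 + 10)) - 1926) = 1/((-1875 + 19² + 50*19) - 1926) = 1/((-1875 + 361 + 950) - 1926) = 1/(-564 - 1926) = 1/(-2490) = -1/2490 ≈ -0.00040161)
t*(-23) = -1/2490*(-23) = 23/2490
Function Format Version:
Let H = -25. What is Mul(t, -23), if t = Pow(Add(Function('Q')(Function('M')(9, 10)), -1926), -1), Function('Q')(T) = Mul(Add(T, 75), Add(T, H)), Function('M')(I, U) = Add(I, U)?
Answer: Rational(23, 2490) ≈ 0.0092369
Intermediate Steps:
Function('Q')(T) = Mul(Add(-25, T), Add(75, T)) (Function('Q')(T) = Mul(Add(T, 75), Add(T, -25)) = Mul(Add(75, T), Add(-25, T)) = Mul(Add(-25, T), Add(75, T)))
t = Rational(-1, 2490) (t = Pow(Add(Add(-1875, Pow(Add(9, 10), 2), Mul(50, Add(9, 10))), -1926), -1) = Pow(Add(Add(-1875, Pow(19, 2), Mul(50, 19)), -1926), -1) = Pow(Add(Add(-1875, 361, 950), -1926), -1) = Pow(Add(-564, -1926), -1) = Pow(-2490, -1) = Rational(-1, 2490) ≈ -0.00040161)
Mul(t, -23) = Mul(Rational(-1, 2490), -23) = Rational(23, 2490)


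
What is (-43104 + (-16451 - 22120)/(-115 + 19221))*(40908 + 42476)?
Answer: -34336847242740/9553 ≈ -3.5944e+9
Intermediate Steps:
(-43104 + (-16451 - 22120)/(-115 + 19221))*(40908 + 42476) = (-43104 - 38571/19106)*83384 = -823583595/19106*83384 = -34336847242740/9553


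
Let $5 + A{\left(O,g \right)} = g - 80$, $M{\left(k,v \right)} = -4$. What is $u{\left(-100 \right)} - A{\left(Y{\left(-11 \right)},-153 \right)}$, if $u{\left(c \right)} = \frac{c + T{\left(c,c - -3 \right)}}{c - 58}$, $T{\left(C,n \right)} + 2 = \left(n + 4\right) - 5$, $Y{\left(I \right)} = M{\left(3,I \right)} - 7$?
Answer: $\frac{18902}{79} \approx 239.27$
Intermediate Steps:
$Y{\left(I \right)} = -11$ ($Y{\left(I \right)} = -4 - 7 = -11$)
$A{\left(O,g \right)} = -85 + g$ ($A{\left(O,g \right)} = -5 + \left(g - 80\right) = -5 + \left(-80 + g\right) = -85 + g$)
$T{\left(C,n \right)} = -3 + n$ ($T{\left(C,n \right)} = -2 + \left(\left(n + 4\right) - 5\right) = -2 + \left(\left(4 + n\right) - 5\right) = -2 + \left(-1 + n\right) = -3 + n$)
$u{\left(c \right)} = \frac{2 c}{-58 + c}$ ($u{\left(c \right)} = \frac{c + \left(-3 + \left(c - -3\right)\right)}{c - 58} = \frac{c + \left(-3 + \left(c + 3\right)\right)}{-58 + c} = \frac{c + \left(-3 + \left(3 + c\right)\right)}{-58 + c} = \frac{c + c}{-58 + c} = \frac{2 c}{-58 + c}$)
$u{\left(-100 \right)} - A{\left(Y{\left(-11 \right)},-153 \right)} = 2 \left(-100\right) \frac{1}{-58 - 100} - \left(-85 - 153\right) = 2 \left(-100\right) \frac{1}{-158} - -238 = 2 \left(-100\right) \left(- \frac{1}{158}\right) + 238 = \frac{100}{79} + 238 = \frac{18902}{79}$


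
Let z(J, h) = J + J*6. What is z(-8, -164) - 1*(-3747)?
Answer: 3691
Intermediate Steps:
z(J, h) = 7*J (z(J, h) = J + 6*J = 7*J)
z(-8, -164) - 1*(-3747) = 7*(-8) - 1*(-3747) = -56 + 3747 = 3691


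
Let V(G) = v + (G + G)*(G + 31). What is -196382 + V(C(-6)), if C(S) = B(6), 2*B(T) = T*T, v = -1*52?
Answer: -194670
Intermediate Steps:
v = -52
B(T) = T**2/2 (B(T) = (T*T)/2 = T**2/2)
C(S) = 18 (C(S) = (1/2)*6**2 = (1/2)*36 = 18)
V(G) = -52 + 2*G*(31 + G) (V(G) = -52 + (G + G)*(G + 31) = -52 + (2*G)*(31 + G) = -52 + 2*G*(31 + G))
-196382 + V(C(-6)) = -196382 + (-52 + 2*18**2 + 62*18) = -196382 + (-52 + 2*324 + 1116) = -196382 + (-52 + 648 + 1116) = -196382 + 1712 = -194670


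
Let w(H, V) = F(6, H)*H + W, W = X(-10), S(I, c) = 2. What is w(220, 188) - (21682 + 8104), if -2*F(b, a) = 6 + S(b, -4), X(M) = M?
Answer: -30676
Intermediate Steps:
W = -10
F(b, a) = -4 (F(b, a) = -(6 + 2)/2 = -1/2*8 = -4)
w(H, V) = -10 - 4*H (w(H, V) = -4*H - 10 = -10 - 4*H)
w(220, 188) - (21682 + 8104) = (-10 - 4*220) - (21682 + 8104) = (-10 - 880) - 1*29786 = -890 - 29786 = -30676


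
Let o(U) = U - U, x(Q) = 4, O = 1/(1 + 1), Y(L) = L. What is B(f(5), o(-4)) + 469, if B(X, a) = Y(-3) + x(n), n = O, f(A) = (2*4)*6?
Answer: 470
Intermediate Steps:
f(A) = 48 (f(A) = 8*6 = 48)
O = ½ (O = 1/2 = ½ ≈ 0.50000)
n = ½ ≈ 0.50000
o(U) = 0
B(X, a) = 1 (B(X, a) = -3 + 4 = 1)
B(f(5), o(-4)) + 469 = 1 + 469 = 470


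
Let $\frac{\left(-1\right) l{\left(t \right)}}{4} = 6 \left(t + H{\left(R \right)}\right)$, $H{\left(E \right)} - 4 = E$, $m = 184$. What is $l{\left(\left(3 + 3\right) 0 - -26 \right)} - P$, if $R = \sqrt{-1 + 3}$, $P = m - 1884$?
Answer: $980 - 24 \sqrt{2} \approx 946.06$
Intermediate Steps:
$P = -1700$ ($P = 184 - 1884 = -1700$)
$R = \sqrt{2} \approx 1.4142$
$H{\left(E \right)} = 4 + E$
$l{\left(t \right)} = -96 - 24 t - 24 \sqrt{2}$ ($l{\left(t \right)} = - 4 \cdot 6 \left(t + \left(4 + \sqrt{2}\right)\right) = - 4 \cdot 6 \left(4 + t + \sqrt{2}\right) = - 4 \left(24 + 6 t + 6 \sqrt{2}\right) = -96 - 24 t - 24 \sqrt{2}$)
$l{\left(\left(3 + 3\right) 0 - -26 \right)} - P = \left(-96 - 24 \left(\left(3 + 3\right) 0 - -26\right) - 24 \sqrt{2}\right) - -1700 = \left(-96 - 24 \left(6 \cdot 0 + 26\right) - 24 \sqrt{2}\right) + 1700 = \left(-96 - 24 \left(0 + 26\right) - 24 \sqrt{2}\right) + 1700 = \left(-96 - 624 - 24 \sqrt{2}\right) + 1700 = \left(-720 - 24 \sqrt{2}\right) + 1700 = 980 - 24 \sqrt{2}$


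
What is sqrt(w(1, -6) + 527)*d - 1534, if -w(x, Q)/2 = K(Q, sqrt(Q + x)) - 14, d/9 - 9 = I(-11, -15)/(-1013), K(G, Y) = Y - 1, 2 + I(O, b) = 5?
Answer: -1534 + 82026*sqrt(557 - 2*I*sqrt(5))/1013 ≈ 377.06 - 7.6718*I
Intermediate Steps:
I(O, b) = 3 (I(O, b) = -2 + 5 = 3)
K(G, Y) = -1 + Y
d = 82026/1013 (d = 81 + 9*(3/(-1013)) = 81 + 9*(3*(-1/1013)) = 81 + 9*(-3/1013) = 81 - 27/1013 = 82026/1013 ≈ 80.973)
w(x, Q) = 30 - 2*sqrt(Q + x) (w(x, Q) = -2*((-1 + sqrt(Q + x)) - 14) = -2*(-15 + sqrt(Q + x)) = 30 - 2*sqrt(Q + x))
sqrt(w(1, -6) + 527)*d - 1534 = sqrt((30 - 2*sqrt(-6 + 1)) + 527)*(82026/1013) - 1534 = sqrt((30 - 2*I*sqrt(5)) + 527)*(82026/1013) - 1534 = sqrt(557 - 2*I*sqrt(5))*(82026/1013) - 1534 = 82026*sqrt(557 - 2*I*sqrt(5))/1013 - 1534 = -1534 + 82026*sqrt(557 - 2*I*sqrt(5))/1013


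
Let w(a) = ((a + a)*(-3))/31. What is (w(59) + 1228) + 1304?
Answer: 78138/31 ≈ 2520.6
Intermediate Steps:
w(a) = -6*a/31 (w(a) = ((2*a)*(-3))*(1/31) = -6*a*(1/31) = -6*a/31)
(w(59) + 1228) + 1304 = (-6/31*59 + 1228) + 1304 = (-354/31 + 1228) + 1304 = 37714/31 + 1304 = 78138/31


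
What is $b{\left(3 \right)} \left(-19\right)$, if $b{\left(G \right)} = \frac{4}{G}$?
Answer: $- \frac{76}{3} \approx -25.333$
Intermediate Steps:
$b{\left(3 \right)} \left(-19\right) = \frac{4}{3} \left(-19\right) = - \frac{76}{3}$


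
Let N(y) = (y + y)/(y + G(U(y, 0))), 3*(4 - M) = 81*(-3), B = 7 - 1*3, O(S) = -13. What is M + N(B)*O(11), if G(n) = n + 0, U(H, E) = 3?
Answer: 491/7 ≈ 70.143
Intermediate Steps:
B = 4 (B = 7 - 3 = 4)
G(n) = n
M = 85 (M = 4 - 27*(-3) = 4 - ⅓*(-243) = 4 + 81 = 85)
N(y) = 2*y/(3 + y) (N(y) = (y + y)/(y + 3) = (2*y)/(3 + y) = 2*y/(3 + y))
M + N(B)*O(11) = 85 + (2*4/(3 + 4))*(-13) = 85 + (2*4/7)*(-13) = 85 + (2*4*(⅐))*(-13) = 85 + (8/7)*(-13) = 85 - 104/7 = 491/7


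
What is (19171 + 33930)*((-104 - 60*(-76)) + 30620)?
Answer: 1862570676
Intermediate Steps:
(19171 + 33930)*((-104 - 60*(-76)) + 30620) = 53101*((-104 + 4560) + 30620) = 53101*(4456 + 30620) = 53101*35076 = 1862570676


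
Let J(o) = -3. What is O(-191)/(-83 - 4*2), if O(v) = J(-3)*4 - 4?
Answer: 16/91 ≈ 0.17582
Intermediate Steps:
O(v) = -16 (O(v) = -3*4 - 4 = -12 - 4 = -16)
O(-191)/(-83 - 4*2) = -16/(-83 - 4*2) = -16/(-83 - 8) = -16/(-91) = -16*(-1/91) = 16/91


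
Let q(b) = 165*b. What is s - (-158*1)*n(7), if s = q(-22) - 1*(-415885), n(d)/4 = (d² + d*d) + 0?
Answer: 474191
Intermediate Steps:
n(d) = 8*d² (n(d) = 4*((d² + d*d) + 0) = 4*((d² + d²) + 0) = 4*(2*d² + 0) = 4*(2*d²) = 8*d²)
s = 412255 (s = 165*(-22) - 1*(-415885) = -3630 + 415885 = 412255)
s - (-158*1)*n(7) = 412255 - (-158*1)*8*7² = 412255 - (-158)*8*49 = 412255 - (-158)*392 = 412255 - 1*(-61936) = 412255 + 61936 = 474191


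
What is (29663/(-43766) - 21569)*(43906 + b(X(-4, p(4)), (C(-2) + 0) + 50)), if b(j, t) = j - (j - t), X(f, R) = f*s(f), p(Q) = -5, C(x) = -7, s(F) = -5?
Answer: -41488669803633/43766 ≈ -9.4797e+8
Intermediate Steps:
X(f, R) = -5*f (X(f, R) = f*(-5) = -5*f)
b(j, t) = t (b(j, t) = j + (t - j) = t)
(29663/(-43766) - 21569)*(43906 + b(X(-4, p(4)), (C(-2) + 0) + 50)) = (29663/(-43766) - 21569)*(43906 + ((-7 + 0) + 50)) = (29663*(-1/43766) - 21569)*(43906 + (-7 + 50)) = (-29663/43766 - 21569)*(43906 + 43) = -944018517/43766*43949 = -41488669803633/43766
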